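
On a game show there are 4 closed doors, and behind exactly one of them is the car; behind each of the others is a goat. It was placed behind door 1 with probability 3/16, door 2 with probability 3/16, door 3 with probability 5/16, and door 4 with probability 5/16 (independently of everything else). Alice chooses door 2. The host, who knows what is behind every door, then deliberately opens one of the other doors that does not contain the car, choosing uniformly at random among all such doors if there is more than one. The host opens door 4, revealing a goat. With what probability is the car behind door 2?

1/5

Consider each possible location of the car in turn.
If it is behind door 1 (prior 3/16): the host has 2 equally likely choices, so probability 1/2; weight (3/16)·(1/2) = 3/32.
If it is behind door 2 (prior 3/16): the host has 3 equally likely choices, so probability 1/3; weight (3/16)·(1/3) = 1/16.
If it is behind door 3 (prior 5/16): the host has 2 equally likely choices, so probability 1/2; weight (5/16)·(1/2) = 5/32.
If it is behind door 4 (prior 5/16): the host opened door 4, so this case is ruled out; weight (5/16)·0 = 0.
The weights sum to 5/16.
So P(the car behind door 2 | the host opened door 4) = (1/16) / (5/16) = 1/5.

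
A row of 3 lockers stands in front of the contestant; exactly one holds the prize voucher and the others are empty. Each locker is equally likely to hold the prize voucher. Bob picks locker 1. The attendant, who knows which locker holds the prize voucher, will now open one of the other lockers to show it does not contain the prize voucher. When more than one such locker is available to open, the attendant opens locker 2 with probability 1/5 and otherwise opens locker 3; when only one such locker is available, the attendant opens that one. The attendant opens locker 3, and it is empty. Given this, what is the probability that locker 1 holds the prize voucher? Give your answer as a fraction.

4/9

Condition on the true location of the prize voucher.
If it is in locker 1 (prior 1/3): locker 2 is available but not opened, probability 4/5; weight (1/3)·(4/5) = 4/15.
If it is in locker 2 (prior 1/3): only locker 3 is available, probability 1; weight (1/3)·1 = 1/3.
If it is in locker 3 (prior 1/3): the attendant opened locker 3, so this case is ruled out; weight (1/3)·0 = 0.
The weights sum to 3/5.
So P(the prize voucher in locker 1 | the attendant opened locker 3) = (4/15) / (3/5) = 4/9.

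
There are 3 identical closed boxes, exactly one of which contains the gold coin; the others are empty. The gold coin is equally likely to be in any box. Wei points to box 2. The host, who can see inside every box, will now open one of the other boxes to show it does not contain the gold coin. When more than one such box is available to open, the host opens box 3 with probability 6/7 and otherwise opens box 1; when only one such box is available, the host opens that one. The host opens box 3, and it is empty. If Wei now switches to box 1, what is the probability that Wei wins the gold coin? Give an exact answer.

Condition on the true location of the gold coin.
If it is in box 1 (prior 1/3): only box 3 is available, probability 1; weight (1/3)·1 = 1/3.
If it is in box 2 (prior 1/3): box 3 is available, opened with probability 6/7; weight (1/3)·(6/7) = 2/7.
If it is in box 3 (prior 1/3): the host opened box 3, so this case is ruled out; weight (1/3)·0 = 0.
The weights sum to 13/21.
So P(the gold coin in box 1 | the host opened box 3) = (1/3) / (13/21) = 7/13.

7/13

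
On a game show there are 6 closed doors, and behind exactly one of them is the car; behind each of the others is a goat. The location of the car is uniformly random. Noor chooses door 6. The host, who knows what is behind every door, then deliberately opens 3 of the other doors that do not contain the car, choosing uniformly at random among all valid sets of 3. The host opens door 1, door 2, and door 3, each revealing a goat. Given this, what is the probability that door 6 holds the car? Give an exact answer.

Condition on the true location of the car.
If it is behind any of doors 1, 2, and 3 (prior 1/6 each): that door was opened and seen not to hold the prize — ruled out; weight (1/6)·0 = 0 each.
If it is behind either of doors 4 and 5 (prior 1/6 each): the host has 4 equally likely choices, so probability 1/4; weight (1/6)·(1/4) = 1/24 each.
If it is behind door 6 (prior 1/6): the host has 10 equally likely choices, so probability 1/10; weight (1/6)·(1/10) = 1/60.
The weights sum to 1/10.
So P(the car behind door 6 | the host opened door 1, door 2, and door 3) = (1/60) / (1/10) = 1/6.

1/6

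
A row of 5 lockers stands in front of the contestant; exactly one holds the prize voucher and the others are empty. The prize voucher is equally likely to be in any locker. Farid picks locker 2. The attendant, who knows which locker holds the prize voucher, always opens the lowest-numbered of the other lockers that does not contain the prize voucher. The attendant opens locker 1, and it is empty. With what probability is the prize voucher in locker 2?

1/4

Apply Bayes' rule, conditioning on where the prize voucher actually is.
If it is in locker 1 (prior 1/5): the attendant opened locker 1, so this case is ruled out; weight (1/5)·0 = 0.
If it is in any of lockers 2, 3, 4, and 5 (prior 1/5 each): locker 1 is the lowest-numbered option available, probability 1; weight (1/5)·1 = 1/5 each.
The weights sum to 4/5.
So P(the prize voucher in locker 2 | the attendant opened locker 1) = (1/5) / (4/5) = 1/4.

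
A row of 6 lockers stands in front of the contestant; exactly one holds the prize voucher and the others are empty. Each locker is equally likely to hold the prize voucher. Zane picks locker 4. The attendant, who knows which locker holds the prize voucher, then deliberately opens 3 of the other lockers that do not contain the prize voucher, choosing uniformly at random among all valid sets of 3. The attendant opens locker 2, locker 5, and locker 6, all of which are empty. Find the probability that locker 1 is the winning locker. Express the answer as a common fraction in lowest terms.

Consider each possible location of the prize voucher in turn.
If it is in either of lockers 1 and 3 (prior 1/6 each): the attendant has 4 equally likely choices, so probability 1/4; weight (1/6)·(1/4) = 1/24 each.
If it is in any of lockers 2, 5, and 6 (prior 1/6 each): that locker was opened and seen not to hold the prize — ruled out; weight (1/6)·0 = 0 each.
If it is in locker 4 (prior 1/6): the attendant has 10 equally likely choices, so probability 1/10; weight (1/6)·(1/10) = 1/60.
The weights sum to 1/10.
So P(the prize voucher in locker 1 | the attendant opened locker 2, locker 5, and locker 6) = (1/24) / (1/10) = 5/12.

5/12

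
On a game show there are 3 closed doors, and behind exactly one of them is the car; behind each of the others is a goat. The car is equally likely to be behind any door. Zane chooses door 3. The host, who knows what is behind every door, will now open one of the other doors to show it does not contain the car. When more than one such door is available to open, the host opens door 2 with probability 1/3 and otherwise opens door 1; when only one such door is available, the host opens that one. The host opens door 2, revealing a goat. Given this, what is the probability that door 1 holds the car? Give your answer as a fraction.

Apply Bayes' rule, conditioning on where the car actually is.
If it is behind door 1 (prior 1/3): only door 2 is available, probability 1; weight (1/3)·1 = 1/3.
If it is behind door 2 (prior 1/3): the host opened door 2, so this case is ruled out; weight (1/3)·0 = 0.
If it is behind door 3 (prior 1/3): door 2 is available, opened with probability 1/3; weight (1/3)·(1/3) = 1/9.
The weights sum to 4/9.
So P(the car behind door 1 | the host opened door 2) = (1/3) / (4/9) = 3/4.

3/4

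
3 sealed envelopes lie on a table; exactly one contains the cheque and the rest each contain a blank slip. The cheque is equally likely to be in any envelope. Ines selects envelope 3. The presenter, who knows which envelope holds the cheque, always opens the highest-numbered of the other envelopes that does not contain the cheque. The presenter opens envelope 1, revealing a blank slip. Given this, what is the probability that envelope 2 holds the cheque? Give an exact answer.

1

Apply Bayes' rule, conditioning on where the cheque actually is.
If it is in envelope 1 (prior 1/3): the presenter opened envelope 1, so this case is ruled out; weight (1/3)·0 = 0.
If it is in envelope 2 (prior 1/3): envelope 1 is the highest-numbered option available, probability 1; weight (1/3)·1 = 1/3.
If it is in envelope 3 (prior 1/3): the presenter would have opened envelope 2 instead, probability 0; weight (1/3)·0 = 0.
The weights sum to 1/3.
So P(the cheque in envelope 2 | the presenter opened envelope 1) = (1/3) / (1/3) = 1.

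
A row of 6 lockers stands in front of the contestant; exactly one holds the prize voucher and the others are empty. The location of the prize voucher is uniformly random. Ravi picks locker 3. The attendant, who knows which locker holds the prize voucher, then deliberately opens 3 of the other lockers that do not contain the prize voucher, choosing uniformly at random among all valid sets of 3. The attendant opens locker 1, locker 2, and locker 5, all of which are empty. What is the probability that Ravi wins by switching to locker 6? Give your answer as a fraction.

Consider each possible location of the prize voucher in turn.
If it is in any of lockers 1, 2, and 5 (prior 1/6 each): that locker was opened and seen not to hold the prize — ruled out; weight (1/6)·0 = 0 each.
If it is in locker 3 (prior 1/6): the attendant has 10 equally likely choices, so probability 1/10; weight (1/6)·(1/10) = 1/60.
If it is in either of lockers 4 and 6 (prior 1/6 each): the attendant has 4 equally likely choices, so probability 1/4; weight (1/6)·(1/4) = 1/24 each.
The weights sum to 1/10.
So P(the prize voucher in locker 6 | the attendant opened locker 1, locker 2, and locker 5) = (1/24) / (1/10) = 5/12.

5/12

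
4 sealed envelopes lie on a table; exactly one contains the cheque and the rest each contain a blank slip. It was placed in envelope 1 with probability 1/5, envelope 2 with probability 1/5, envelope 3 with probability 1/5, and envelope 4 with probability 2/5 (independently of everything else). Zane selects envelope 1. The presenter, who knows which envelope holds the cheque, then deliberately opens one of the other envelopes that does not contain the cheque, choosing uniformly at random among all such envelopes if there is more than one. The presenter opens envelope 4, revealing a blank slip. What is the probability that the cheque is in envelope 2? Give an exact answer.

3/8

Apply Bayes' rule, conditioning on where the cheque actually is.
If it is in envelope 1 (prior 1/5): the presenter has 3 equally likely choices, so probability 1/3; weight (1/5)·(1/3) = 1/15.
If it is in either of envelopes 2 and 3 (prior 1/5 each): the presenter has 2 equally likely choices, so probability 1/2; weight (1/5)·(1/2) = 1/10 each.
If it is in envelope 4 (prior 2/5): the presenter opened envelope 4, so this case is ruled out; weight (2/5)·0 = 0.
The weights sum to 4/15.
So P(the cheque in envelope 2 | the presenter opened envelope 4) = (1/10) / (4/15) = 3/8.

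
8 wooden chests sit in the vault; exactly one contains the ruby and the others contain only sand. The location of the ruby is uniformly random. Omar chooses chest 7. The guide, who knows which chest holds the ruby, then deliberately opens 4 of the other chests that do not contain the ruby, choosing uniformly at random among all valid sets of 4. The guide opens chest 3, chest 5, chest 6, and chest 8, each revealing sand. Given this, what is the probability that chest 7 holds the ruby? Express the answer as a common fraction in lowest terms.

1/8

Consider each possible location of the ruby in turn.
If it is in any of chests 1, 2, and 4 (prior 1/8 each): the guide has 15 equally likely choices, so probability 1/15; weight (1/8)·(1/15) = 1/120 each.
If it is in any of chests 3, 5, 6, and 8 (prior 1/8 each): that chest was opened and seen not to hold the prize — ruled out; weight (1/8)·0 = 0 each.
If it is in chest 7 (prior 1/8): the guide has 35 equally likely choices, so probability 1/35; weight (1/8)·(1/35) = 1/280.
The weights sum to 1/35.
So P(the ruby in chest 7 | the guide opened chest 3, chest 5, chest 6, and chest 8) = (1/280) / (1/35) = 1/8.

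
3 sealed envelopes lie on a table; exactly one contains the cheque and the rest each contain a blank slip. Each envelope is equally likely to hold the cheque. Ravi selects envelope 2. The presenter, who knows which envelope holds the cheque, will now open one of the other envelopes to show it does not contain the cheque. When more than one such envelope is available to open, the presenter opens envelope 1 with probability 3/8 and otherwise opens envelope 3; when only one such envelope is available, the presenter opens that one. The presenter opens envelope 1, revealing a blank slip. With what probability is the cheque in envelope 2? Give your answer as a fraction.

Consider each possible location of the cheque in turn.
If it is in envelope 1 (prior 1/3): the presenter opened envelope 1, so this case is ruled out; weight (1/3)·0 = 0.
If it is in envelope 2 (prior 1/3): envelope 1 is available, opened with probability 3/8; weight (1/3)·(3/8) = 1/8.
If it is in envelope 3 (prior 1/3): only envelope 1 is available, probability 1; weight (1/3)·1 = 1/3.
The weights sum to 11/24.
So P(the cheque in envelope 2 | the presenter opened envelope 1) = (1/8) / (11/24) = 3/11.

3/11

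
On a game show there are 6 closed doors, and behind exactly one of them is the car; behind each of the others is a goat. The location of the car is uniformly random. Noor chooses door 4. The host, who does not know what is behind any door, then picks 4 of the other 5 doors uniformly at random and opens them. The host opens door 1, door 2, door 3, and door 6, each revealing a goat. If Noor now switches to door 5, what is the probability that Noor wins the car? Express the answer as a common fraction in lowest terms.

1/2

Because the host chose which doors to open without knowing where the car is, the choice is independent of the prize location. Learning that none of the 4 opened doors holds the car simply rules out those 4 locations and leaves the remaining 2 doors still equally likely by symmetry.
So P(the car behind door 5) = 1/2.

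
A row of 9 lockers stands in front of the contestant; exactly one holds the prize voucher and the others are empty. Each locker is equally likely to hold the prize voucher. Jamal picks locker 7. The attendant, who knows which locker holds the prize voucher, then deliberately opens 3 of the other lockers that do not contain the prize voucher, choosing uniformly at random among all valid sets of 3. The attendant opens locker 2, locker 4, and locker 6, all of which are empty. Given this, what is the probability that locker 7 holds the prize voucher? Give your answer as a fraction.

1/9

Apply Bayes' rule, conditioning on where the prize voucher actually is.
If it is in any of lockers 1, 3, 5, 8, and 9 (prior 1/9 each): the attendant has 35 equally likely choices, so probability 1/35; weight (1/9)·(1/35) = 1/315 each.
If it is in any of lockers 2, 4, and 6 (prior 1/9 each): that locker was opened and seen not to hold the prize — ruled out; weight (1/9)·0 = 0 each.
If it is in locker 7 (prior 1/9): the attendant has 56 equally likely choices, so probability 1/56; weight (1/9)·(1/56) = 1/504.
The weights sum to 1/56.
So P(the prize voucher in locker 7 | the attendant opened locker 2, locker 4, and locker 6) = (1/504) / (1/56) = 1/9.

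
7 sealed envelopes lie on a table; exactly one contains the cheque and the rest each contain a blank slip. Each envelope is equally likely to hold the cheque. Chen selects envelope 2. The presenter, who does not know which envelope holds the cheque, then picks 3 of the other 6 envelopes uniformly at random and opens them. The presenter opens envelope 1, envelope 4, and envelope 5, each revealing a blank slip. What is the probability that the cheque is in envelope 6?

1/4

Because the presenter chose which envelopes to open without knowing where the cheque is, the choice is independent of the prize location. Learning that none of the 3 opened envelopes holds the cheque simply rules out those 3 locations and leaves the remaining 4 envelopes still equally likely by symmetry.
So P(the cheque in envelope 6) = 1/4.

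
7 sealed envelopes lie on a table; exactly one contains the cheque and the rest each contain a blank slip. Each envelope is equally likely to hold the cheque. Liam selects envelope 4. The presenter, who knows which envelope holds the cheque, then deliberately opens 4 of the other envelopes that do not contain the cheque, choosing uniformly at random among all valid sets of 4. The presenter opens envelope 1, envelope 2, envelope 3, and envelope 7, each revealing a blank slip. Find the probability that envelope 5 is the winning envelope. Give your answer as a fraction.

3/7

Consider each possible location of the cheque in turn.
If it is in any of envelopes 1, 2, 3, and 7 (prior 1/7 each): that envelope was opened and seen not to hold the prize — ruled out; weight (1/7)·0 = 0 each.
If it is in envelope 4 (prior 1/7): the presenter has 15 equally likely choices, so probability 1/15; weight (1/7)·(1/15) = 1/105.
If it is in either of envelopes 5 and 6 (prior 1/7 each): the presenter has 5 equally likely choices, so probability 1/5; weight (1/7)·(1/5) = 1/35 each.
The weights sum to 1/15.
So P(the cheque in envelope 5 | the presenter opened envelope 1, envelope 2, envelope 3, and envelope 7) = (1/35) / (1/15) = 3/7.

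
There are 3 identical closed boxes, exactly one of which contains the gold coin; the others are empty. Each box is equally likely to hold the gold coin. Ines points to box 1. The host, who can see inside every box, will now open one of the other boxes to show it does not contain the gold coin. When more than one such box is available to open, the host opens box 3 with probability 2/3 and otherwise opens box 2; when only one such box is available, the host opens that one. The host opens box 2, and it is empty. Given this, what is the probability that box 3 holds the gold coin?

3/4

Apply Bayes' rule, conditioning on where the gold coin actually is.
If it is in box 1 (prior 1/3): box 3 is available but not opened, probability 1/3; weight (1/3)·(1/3) = 1/9.
If it is in box 2 (prior 1/3): the host opened box 2, so this case is ruled out; weight (1/3)·0 = 0.
If it is in box 3 (prior 1/3): only box 2 is available, probability 1; weight (1/3)·1 = 1/3.
The weights sum to 4/9.
So P(the gold coin in box 3 | the host opened box 2) = (1/3) / (4/9) = 3/4.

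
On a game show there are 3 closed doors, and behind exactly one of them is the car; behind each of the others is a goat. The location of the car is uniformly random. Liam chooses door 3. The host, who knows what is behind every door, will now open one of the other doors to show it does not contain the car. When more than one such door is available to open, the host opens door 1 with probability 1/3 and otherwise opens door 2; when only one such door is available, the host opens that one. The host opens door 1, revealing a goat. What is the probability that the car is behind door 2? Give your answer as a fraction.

3/4

Apply Bayes' rule, conditioning on where the car actually is.
If it is behind door 1 (prior 1/3): the host opened door 1, so this case is ruled out; weight (1/3)·0 = 0.
If it is behind door 2 (prior 1/3): only door 1 is available, probability 1; weight (1/3)·1 = 1/3.
If it is behind door 3 (prior 1/3): door 1 is available, opened with probability 1/3; weight (1/3)·(1/3) = 1/9.
The weights sum to 4/9.
So P(the car behind door 2 | the host opened door 1) = (1/3) / (4/9) = 3/4.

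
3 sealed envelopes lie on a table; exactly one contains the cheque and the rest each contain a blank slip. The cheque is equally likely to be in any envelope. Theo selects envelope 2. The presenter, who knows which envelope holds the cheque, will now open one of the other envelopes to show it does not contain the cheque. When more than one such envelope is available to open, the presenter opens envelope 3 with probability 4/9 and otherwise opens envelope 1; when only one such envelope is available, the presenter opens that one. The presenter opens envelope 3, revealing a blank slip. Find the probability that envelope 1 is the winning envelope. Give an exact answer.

Condition on the true location of the cheque.
If it is in envelope 1 (prior 1/3): only envelope 3 is available, probability 1; weight (1/3)·1 = 1/3.
If it is in envelope 2 (prior 1/3): envelope 3 is available, opened with probability 4/9; weight (1/3)·(4/9) = 4/27.
If it is in envelope 3 (prior 1/3): the presenter opened envelope 3, so this case is ruled out; weight (1/3)·0 = 0.
The weights sum to 13/27.
So P(the cheque in envelope 1 | the presenter opened envelope 3) = (1/3) / (13/27) = 9/13.

9/13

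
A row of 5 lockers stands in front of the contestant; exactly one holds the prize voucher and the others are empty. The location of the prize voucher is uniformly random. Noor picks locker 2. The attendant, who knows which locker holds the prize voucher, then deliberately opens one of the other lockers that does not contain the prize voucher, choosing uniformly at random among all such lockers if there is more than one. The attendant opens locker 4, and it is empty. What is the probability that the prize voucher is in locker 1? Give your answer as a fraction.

Consider each possible location of the prize voucher in turn.
If it is in any of lockers 1, 3, and 5 (prior 1/5 each): the attendant has 3 equally likely choices, so probability 1/3; weight (1/5)·(1/3) = 1/15 each.
If it is in locker 2 (prior 1/5): the attendant has 4 equally likely choices, so probability 1/4; weight (1/5)·(1/4) = 1/20.
If it is in locker 4 (prior 1/5): the attendant opened locker 4, so this case is ruled out; weight (1/5)·0 = 0.
The weights sum to 1/4.
So P(the prize voucher in locker 1 | the attendant opened locker 4) = (1/15) / (1/4) = 4/15.

4/15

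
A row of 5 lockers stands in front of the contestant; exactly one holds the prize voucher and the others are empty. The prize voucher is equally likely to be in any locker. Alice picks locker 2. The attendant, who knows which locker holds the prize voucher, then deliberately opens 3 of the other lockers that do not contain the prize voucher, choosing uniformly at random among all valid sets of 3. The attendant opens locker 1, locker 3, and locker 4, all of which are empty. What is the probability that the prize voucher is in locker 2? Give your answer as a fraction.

Apply Bayes' rule, conditioning on where the prize voucher actually is.
If it is in any of lockers 1, 3, and 4 (prior 1/5 each): that locker was opened and seen not to hold the prize — ruled out; weight (1/5)·0 = 0 each.
If it is in locker 2 (prior 1/5): the attendant has 4 equally likely choices, so probability 1/4; weight (1/5)·(1/4) = 1/20.
If it is in locker 5 (prior 1/5): the attendant has no choice, probability 1; weight (1/5)·1 = 1/5.
The weights sum to 1/4.
So P(the prize voucher in locker 2 | the attendant opened locker 1, locker 3, and locker 4) = (1/20) / (1/4) = 1/5.

1/5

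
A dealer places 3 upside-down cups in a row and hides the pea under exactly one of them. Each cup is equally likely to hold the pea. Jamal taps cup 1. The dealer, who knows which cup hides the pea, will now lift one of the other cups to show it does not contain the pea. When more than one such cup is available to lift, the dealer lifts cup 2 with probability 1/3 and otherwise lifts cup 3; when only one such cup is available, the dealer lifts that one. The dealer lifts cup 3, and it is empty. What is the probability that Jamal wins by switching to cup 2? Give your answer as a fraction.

Consider each possible location of the pea in turn.
If it is under cup 1 (prior 1/3): cup 2 is available but not opened, probability 2/3; weight (1/3)·(2/3) = 2/9.
If it is under cup 2 (prior 1/3): only cup 3 is available, probability 1; weight (1/3)·1 = 1/3.
If it is under cup 3 (prior 1/3): the dealer opened cup 3, so this case is ruled out; weight (1/3)·0 = 0.
The weights sum to 5/9.
So P(the pea under cup 2 | the dealer opened cup 3) = (1/3) / (5/9) = 3/5.

3/5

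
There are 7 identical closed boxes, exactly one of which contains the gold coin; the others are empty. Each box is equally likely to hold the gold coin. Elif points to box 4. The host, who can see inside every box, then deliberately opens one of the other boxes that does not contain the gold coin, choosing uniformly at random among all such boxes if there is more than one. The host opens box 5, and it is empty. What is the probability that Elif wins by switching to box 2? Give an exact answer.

Consider each possible location of the gold coin in turn.
If it is in any of boxes 1, 2, 3, 6, and 7 (prior 1/7 each): the host has 5 equally likely choices, so probability 1/5; weight (1/7)·(1/5) = 1/35 each.
If it is in box 4 (prior 1/7): the host has 6 equally likely choices, so probability 1/6; weight (1/7)·(1/6) = 1/42.
If it is in box 5 (prior 1/7): the host opened box 5, so this case is ruled out; weight (1/7)·0 = 0.
The weights sum to 1/6.
So P(the gold coin in box 2 | the host opened box 5) = (1/35) / (1/6) = 6/35.

6/35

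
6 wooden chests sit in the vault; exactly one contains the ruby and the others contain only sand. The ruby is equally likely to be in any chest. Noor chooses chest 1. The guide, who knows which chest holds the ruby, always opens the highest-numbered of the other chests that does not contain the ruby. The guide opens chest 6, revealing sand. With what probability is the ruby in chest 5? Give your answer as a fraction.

1/5

Condition on the true location of the ruby.
If it is in any of chests 1, 2, 3, 4, and 5 (prior 1/6 each): chest 6 is the highest-numbered option available, probability 1; weight (1/6)·1 = 1/6 each.
If it is in chest 6 (prior 1/6): the guide opened chest 6, so this case is ruled out; weight (1/6)·0 = 0.
The weights sum to 5/6.
So P(the ruby in chest 5 | the guide opened chest 6) = (1/6) / (5/6) = 1/5.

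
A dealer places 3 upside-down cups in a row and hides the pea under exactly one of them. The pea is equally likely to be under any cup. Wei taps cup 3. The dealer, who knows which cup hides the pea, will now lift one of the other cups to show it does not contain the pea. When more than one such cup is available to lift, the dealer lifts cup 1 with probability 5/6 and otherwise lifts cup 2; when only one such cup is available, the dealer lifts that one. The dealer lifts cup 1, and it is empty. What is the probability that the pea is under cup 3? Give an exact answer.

5/11

Condition on the true location of the pea.
If it is under cup 1 (prior 1/3): the dealer opened cup 1, so this case is ruled out; weight (1/3)·0 = 0.
If it is under cup 2 (prior 1/3): only cup 1 is available, probability 1; weight (1/3)·1 = 1/3.
If it is under cup 3 (prior 1/3): cup 1 is available, opened with probability 5/6; weight (1/3)·(5/6) = 5/18.
The weights sum to 11/18.
So P(the pea under cup 3 | the dealer opened cup 1) = (5/18) / (11/18) = 5/11.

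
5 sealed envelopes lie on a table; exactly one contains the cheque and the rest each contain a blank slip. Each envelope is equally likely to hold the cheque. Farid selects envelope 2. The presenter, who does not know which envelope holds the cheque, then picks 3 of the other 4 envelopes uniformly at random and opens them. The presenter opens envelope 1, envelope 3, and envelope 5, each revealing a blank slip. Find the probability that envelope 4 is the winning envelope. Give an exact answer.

1/2

Consider each possible location of the cheque in turn.
If it is in any of envelopes 1, 3, and 5 (prior 1/5 each): that envelope was opened and seen not to hold the prize — ruled out; weight (1/5)·0 = 0 each.
If it is in either of envelopes 2 and 4 (prior 1/5 each): the presenter picks exactly this set with probability 1/4 regardless, and none is the prize; weight (1/5)·(1/4) = 1/20 each.
The weights sum to 1/10.
So P(the cheque in envelope 4 | the presenter opened envelope 1, envelope 3, and envelope 5) = (1/20) / (1/10) = 1/2.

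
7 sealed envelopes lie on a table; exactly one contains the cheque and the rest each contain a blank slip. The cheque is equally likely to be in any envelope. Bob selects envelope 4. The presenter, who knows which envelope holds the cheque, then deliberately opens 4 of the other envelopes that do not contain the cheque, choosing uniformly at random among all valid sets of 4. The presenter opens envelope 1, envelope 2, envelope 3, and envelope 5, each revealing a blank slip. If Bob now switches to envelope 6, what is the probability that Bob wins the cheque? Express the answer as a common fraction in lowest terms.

3/7

Apply Bayes' rule, conditioning on where the cheque actually is.
If it is in any of envelopes 1, 2, 3, and 5 (prior 1/7 each): that envelope was opened and seen not to hold the prize — ruled out; weight (1/7)·0 = 0 each.
If it is in envelope 4 (prior 1/7): the presenter has 15 equally likely choices, so probability 1/15; weight (1/7)·(1/15) = 1/105.
If it is in either of envelopes 6 and 7 (prior 1/7 each): the presenter has 5 equally likely choices, so probability 1/5; weight (1/7)·(1/5) = 1/35 each.
The weights sum to 1/15.
So P(the cheque in envelope 6 | the presenter opened envelope 1, envelope 2, envelope 3, and envelope 5) = (1/35) / (1/15) = 3/7.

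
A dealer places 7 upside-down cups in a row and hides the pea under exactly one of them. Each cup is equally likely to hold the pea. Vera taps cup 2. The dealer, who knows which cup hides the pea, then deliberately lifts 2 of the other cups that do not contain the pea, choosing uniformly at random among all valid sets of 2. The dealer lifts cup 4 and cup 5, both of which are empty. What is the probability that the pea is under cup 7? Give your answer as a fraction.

Apply Bayes' rule, conditioning on where the pea actually is.
If it is under any of cups 1, 3, 6, and 7 (prior 1/7 each): the dealer has 10 equally likely choices, so probability 1/10; weight (1/7)·(1/10) = 1/70 each.
If it is under cup 2 (prior 1/7): the dealer has 15 equally likely choices, so probability 1/15; weight (1/7)·(1/15) = 1/105.
If it is under either of cups 4 and 5 (prior 1/7 each): that cup was opened and seen not to hold the prize — ruled out; weight (1/7)·0 = 0 each.
The weights sum to 1/15.
So P(the pea under cup 7 | the dealer opened cup 4 and cup 5) = (1/70) / (1/15) = 3/14.

3/14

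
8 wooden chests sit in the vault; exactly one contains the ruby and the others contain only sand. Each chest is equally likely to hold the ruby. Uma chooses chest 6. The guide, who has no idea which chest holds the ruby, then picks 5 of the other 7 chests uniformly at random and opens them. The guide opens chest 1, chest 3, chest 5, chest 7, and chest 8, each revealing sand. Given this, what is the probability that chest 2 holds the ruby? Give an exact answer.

Apply Bayes' rule, conditioning on where the ruby actually is.
If it is in any of chests 1, 3, 5, 7, and 8 (prior 1/8 each): that chest was opened and seen not to hold the prize — ruled out; weight (1/8)·0 = 0 each.
If it is in any of chests 2, 4, and 6 (prior 1/8 each): the guide picks exactly this set with probability 1/21 regardless, and none is the prize; weight (1/8)·(1/21) = 1/168 each.
The weights sum to 1/56.
So P(the ruby in chest 2 | the guide opened chest 1, chest 3, chest 5, chest 7, and chest 8) = (1/168) / (1/56) = 1/3.

1/3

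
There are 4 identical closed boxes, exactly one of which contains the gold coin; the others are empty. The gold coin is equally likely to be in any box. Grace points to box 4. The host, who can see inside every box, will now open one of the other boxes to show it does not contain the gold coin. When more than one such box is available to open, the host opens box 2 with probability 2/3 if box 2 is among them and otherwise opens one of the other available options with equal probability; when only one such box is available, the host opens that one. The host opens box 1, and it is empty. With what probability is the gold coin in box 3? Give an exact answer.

1/3

Consider each possible location of the gold coin in turn.
If it is in box 1 (prior 1/4): the host opened box 1, so this case is ruled out; weight (1/4)·0 = 0.
If it is in box 2 (prior 1/4): box 2 holds the prize so is unavailable; the host chooses uniformly among the 2 others, probability 1/2; weight (1/4)·(1/2) = 1/8.
If it is in box 3 (prior 1/4): box 2 is available but not opened, probability 1/3; weight (1/4)·(1/3) = 1/12.
If it is in box 4 (prior 1/4): box 2 is available but not opened; box 1 gets probability (1 − 2/3)/2 = 1/6; weight (1/4)·(1/6) = 1/24.
The weights sum to 1/4.
So P(the gold coin in box 3 | the host opened box 1) = (1/12) / (1/4) = 1/3.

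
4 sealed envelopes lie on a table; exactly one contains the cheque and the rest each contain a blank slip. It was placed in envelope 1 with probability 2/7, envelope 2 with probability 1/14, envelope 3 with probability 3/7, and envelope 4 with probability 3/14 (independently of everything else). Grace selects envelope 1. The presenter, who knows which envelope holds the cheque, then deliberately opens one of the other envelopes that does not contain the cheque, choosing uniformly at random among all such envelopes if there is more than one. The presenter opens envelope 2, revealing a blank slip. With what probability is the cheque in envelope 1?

8/35

Apply Bayes' rule, conditioning on where the cheque actually is.
If it is in envelope 1 (prior 2/7): the presenter has 3 equally likely choices, so probability 1/3; weight (2/7)·(1/3) = 2/21.
If it is in envelope 2 (prior 1/14): the presenter opened envelope 2, so this case is ruled out; weight (1/14)·0 = 0.
If it is in envelope 3 (prior 3/7): the presenter has 2 equally likely choices, so probability 1/2; weight (3/7)·(1/2) = 3/14.
If it is in envelope 4 (prior 3/14): the presenter has 2 equally likely choices, so probability 1/2; weight (3/14)·(1/2) = 3/28.
The weights sum to 5/12.
So P(the cheque in envelope 1 | the presenter opened envelope 2) = (2/21) / (5/12) = 8/35.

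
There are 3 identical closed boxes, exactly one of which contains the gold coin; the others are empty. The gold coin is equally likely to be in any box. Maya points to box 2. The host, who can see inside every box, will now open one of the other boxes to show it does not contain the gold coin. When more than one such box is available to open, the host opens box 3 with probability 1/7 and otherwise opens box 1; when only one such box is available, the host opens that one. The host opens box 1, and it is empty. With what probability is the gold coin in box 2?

Apply Bayes' rule, conditioning on where the gold coin actually is.
If it is in box 1 (prior 1/3): the host opened box 1, so this case is ruled out; weight (1/3)·0 = 0.
If it is in box 2 (prior 1/3): box 3 is available but not opened, probability 6/7; weight (1/3)·(6/7) = 2/7.
If it is in box 3 (prior 1/3): only box 1 is available, probability 1; weight (1/3)·1 = 1/3.
The weights sum to 13/21.
So P(the gold coin in box 2 | the host opened box 1) = (2/7) / (13/21) = 6/13.

6/13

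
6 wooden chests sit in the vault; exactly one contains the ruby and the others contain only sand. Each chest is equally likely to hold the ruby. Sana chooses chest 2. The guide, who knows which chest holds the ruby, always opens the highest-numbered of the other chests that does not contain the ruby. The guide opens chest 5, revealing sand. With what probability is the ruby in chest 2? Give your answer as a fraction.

Condition on the true location of the ruby.
If it is in any of chests 1, 2, 3, and 4 (prior 1/6 each): the guide would have opened chest 6 instead, probability 0; weight (1/6)·0 = 0 each.
If it is in chest 5 (prior 1/6): the guide opened chest 5, so this case is ruled out; weight (1/6)·0 = 0.
If it is in chest 6 (prior 1/6): chest 5 is the highest-numbered option available, probability 1; weight (1/6)·1 = 1/6.
The weights sum to 1/6.
So P(the ruby in chest 2 | the guide opened chest 5) = 0 / (1/6) = 0.

0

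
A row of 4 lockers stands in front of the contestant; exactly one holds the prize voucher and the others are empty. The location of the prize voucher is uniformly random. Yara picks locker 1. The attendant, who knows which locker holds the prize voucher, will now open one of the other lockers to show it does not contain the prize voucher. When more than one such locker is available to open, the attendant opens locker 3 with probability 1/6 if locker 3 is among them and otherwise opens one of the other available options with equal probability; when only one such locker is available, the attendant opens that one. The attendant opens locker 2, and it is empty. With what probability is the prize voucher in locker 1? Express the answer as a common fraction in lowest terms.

Apply Bayes' rule, conditioning on where the prize voucher actually is.
If it is in locker 1 (prior 1/4): locker 3 is available but not opened; locker 2 gets probability (1 − 1/6)/2 = 5/12; weight (1/4)·(5/12) = 5/48.
If it is in locker 2 (prior 1/4): the attendant opened locker 2, so this case is ruled out; weight (1/4)·0 = 0.
If it is in locker 3 (prior 1/4): locker 3 holds the prize so is unavailable; the attendant chooses uniformly among the 2 others, probability 1/2; weight (1/4)·(1/2) = 1/8.
If it is in locker 4 (prior 1/4): locker 3 is available but not opened, probability 5/6; weight (1/4)·(5/6) = 5/24.
The weights sum to 7/16.
So P(the prize voucher in locker 1 | the attendant opened locker 2) = (5/48) / (7/16) = 5/21.

5/21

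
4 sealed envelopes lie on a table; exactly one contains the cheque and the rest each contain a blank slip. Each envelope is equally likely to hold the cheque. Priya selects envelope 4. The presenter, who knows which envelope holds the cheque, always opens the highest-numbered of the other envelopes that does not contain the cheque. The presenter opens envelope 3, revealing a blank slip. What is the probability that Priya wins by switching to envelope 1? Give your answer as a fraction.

Apply Bayes' rule, conditioning on where the cheque actually is.
If it is in any of envelopes 1, 2, and 4 (prior 1/4 each): envelope 3 is the highest-numbered option available, probability 1; weight (1/4)·1 = 1/4 each.
If it is in envelope 3 (prior 1/4): the presenter opened envelope 3, so this case is ruled out; weight (1/4)·0 = 0.
The weights sum to 3/4.
So P(the cheque in envelope 1 | the presenter opened envelope 3) = (1/4) / (3/4) = 1/3.

1/3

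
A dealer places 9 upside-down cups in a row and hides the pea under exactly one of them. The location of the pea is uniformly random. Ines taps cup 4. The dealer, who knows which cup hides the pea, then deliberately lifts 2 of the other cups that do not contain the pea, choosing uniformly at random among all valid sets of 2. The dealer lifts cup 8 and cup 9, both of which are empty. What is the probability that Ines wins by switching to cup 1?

4/27

Apply Bayes' rule, conditioning on where the pea actually is.
If it is under any of cups 1, 2, 3, 5, 6, and 7 (prior 1/9 each): the dealer has 21 equally likely choices, so probability 1/21; weight (1/9)·(1/21) = 1/189 each.
If it is under cup 4 (prior 1/9): the dealer has 28 equally likely choices, so probability 1/28; weight (1/9)·(1/28) = 1/252.
If it is under either of cups 8 and 9 (prior 1/9 each): that cup was opened and seen not to hold the prize — ruled out; weight (1/9)·0 = 0 each.
The weights sum to 1/28.
So P(the pea under cup 1 | the dealer opened cup 8 and cup 9) = (1/189) / (1/28) = 4/27.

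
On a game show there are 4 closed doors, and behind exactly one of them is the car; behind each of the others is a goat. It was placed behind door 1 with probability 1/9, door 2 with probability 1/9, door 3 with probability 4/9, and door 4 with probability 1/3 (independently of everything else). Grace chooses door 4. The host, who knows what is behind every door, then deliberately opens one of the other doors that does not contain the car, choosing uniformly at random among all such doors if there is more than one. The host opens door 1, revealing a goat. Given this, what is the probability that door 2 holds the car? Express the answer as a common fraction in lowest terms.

1/7

Apply Bayes' rule, conditioning on where the car actually is.
If it is behind door 1 (prior 1/9): the host opened door 1, so this case is ruled out; weight (1/9)·0 = 0.
If it is behind door 2 (prior 1/9): the host has 2 equally likely choices, so probability 1/2; weight (1/9)·(1/2) = 1/18.
If it is behind door 3 (prior 4/9): the host has 2 equally likely choices, so probability 1/2; weight (4/9)·(1/2) = 2/9.
If it is behind door 4 (prior 1/3): the host has 3 equally likely choices, so probability 1/3; weight (1/3)·(1/3) = 1/9.
The weights sum to 7/18.
So P(the car behind door 2 | the host opened door 1) = (1/18) / (7/18) = 1/7.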